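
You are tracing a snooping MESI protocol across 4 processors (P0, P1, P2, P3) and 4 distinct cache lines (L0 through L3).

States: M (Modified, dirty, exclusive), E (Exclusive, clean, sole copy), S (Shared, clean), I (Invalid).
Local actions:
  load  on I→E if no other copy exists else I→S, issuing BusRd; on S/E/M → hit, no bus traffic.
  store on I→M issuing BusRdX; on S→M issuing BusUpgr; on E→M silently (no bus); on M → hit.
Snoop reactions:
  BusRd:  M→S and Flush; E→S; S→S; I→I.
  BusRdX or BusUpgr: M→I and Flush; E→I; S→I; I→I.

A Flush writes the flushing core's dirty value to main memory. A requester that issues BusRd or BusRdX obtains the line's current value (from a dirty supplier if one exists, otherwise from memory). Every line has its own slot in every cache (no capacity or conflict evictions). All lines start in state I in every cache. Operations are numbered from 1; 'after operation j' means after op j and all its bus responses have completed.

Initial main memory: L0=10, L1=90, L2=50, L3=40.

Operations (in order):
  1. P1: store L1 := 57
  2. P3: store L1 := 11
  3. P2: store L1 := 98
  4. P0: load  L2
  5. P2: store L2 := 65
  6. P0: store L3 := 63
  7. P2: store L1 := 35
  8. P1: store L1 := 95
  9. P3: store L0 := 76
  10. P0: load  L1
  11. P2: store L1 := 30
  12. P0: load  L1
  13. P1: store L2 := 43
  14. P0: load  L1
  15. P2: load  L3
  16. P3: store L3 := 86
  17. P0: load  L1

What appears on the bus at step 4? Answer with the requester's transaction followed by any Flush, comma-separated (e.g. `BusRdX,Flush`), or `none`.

bus = BusRd

[1] P1: store L1 := 57 | P0:I, P1:M(57), P2:I, P3:I | bus: BusRdX
[2] P3: store L1 := 11 | P0:I, P1:I, P2:I, P3:M(11) | bus: BusRdX,Flush
[3] P2: store L1 := 98 | P0:I, P1:I, P2:M(98), P3:I | bus: BusRdX,Flush
[4] P0: load  L2 | P0:E(50), P1:I, P2:I, P3:I | bus: BusRd
[5] P2: store L2 := 65 | P0:I, P1:I, P2:M(65), P3:I | bus: BusRdX
[6] P0: store L3 := 63 | P0:M(63), P1:I, P2:I, P3:I | bus: BusRdX
[7] P2: store L1 := 35 | P0:I, P1:I, P2:M(35), P3:I | bus: none
[8] P1: store L1 := 95 | P0:I, P1:M(95), P2:I, P3:I | bus: BusRdX,Flush
[9] P3: store L0 := 76 | P0:I, P1:I, P2:I, P3:M(76) | bus: BusRdX
[10] P0: load  L1 | P0:S(95), P1:S(95), P2:I, P3:I | bus: BusRd,Flush
[11] P2: store L1 := 30 | P0:I, P1:I, P2:M(30), P3:I | bus: BusRdX
[12] P0: load  L1 | P0:S(30), P1:I, P2:S(30), P3:I | bus: BusRd,Flush
[13] P1: store L2 := 43 | P0:I, P1:M(43), P2:I, P3:I | bus: BusRdX,Flush
[14] P0: load  L1 | P0:S(30), P1:I, P2:S(30), P3:I | bus: none
[15] P2: load  L3 | P0:S(63), P1:I, P2:S(63), P3:I | bus: BusRd,Flush
[16] P3: store L3 := 86 | P0:I, P1:I, P2:I, P3:M(86) | bus: BusRdX
[17] P0: load  L1 | P0:S(30), P1:I, P2:S(30), P3:I | bus: none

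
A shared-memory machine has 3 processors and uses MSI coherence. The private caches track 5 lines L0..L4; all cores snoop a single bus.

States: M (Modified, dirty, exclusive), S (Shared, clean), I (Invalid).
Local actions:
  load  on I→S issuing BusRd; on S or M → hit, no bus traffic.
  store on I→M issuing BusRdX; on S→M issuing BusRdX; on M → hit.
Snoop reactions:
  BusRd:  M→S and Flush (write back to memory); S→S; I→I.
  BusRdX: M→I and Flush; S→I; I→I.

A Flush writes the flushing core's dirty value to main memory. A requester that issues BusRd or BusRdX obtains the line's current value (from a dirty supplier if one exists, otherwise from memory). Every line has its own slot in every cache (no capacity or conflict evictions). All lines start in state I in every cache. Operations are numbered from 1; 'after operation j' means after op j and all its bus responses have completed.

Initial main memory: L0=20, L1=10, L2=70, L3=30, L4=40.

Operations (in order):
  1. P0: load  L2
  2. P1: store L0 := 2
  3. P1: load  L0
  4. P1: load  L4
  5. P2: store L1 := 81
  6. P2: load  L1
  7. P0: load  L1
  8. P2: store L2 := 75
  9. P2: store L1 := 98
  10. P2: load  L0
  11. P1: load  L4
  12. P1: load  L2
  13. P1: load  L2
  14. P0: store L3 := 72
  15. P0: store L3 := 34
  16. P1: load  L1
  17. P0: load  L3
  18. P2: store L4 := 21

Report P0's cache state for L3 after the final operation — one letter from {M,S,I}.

[1] P0: load  L2 | P0:S(70), P1:I, P2:I | bus: BusRd
[2] P1: store L0 := 2 | P0:I, P1:M(2), P2:I | bus: BusRdX
[3] P1: load  L0 | P0:I, P1:M(2), P2:I | bus: none
[4] P1: load  L4 | P0:I, P1:S(40), P2:I | bus: BusRd
[5] P2: store L1 := 81 | P0:I, P1:I, P2:M(81) | bus: BusRdX
[6] P2: load  L1 | P0:I, P1:I, P2:M(81) | bus: none
[7] P0: load  L1 | P0:S(81), P1:I, P2:S(81) | bus: BusRd,Flush
[8] P2: store L2 := 75 | P0:I, P1:I, P2:M(75) | bus: BusRdX
[9] P2: store L1 := 98 | P0:I, P1:I, P2:M(98) | bus: BusRdX
[10] P2: load  L0 | P0:I, P1:S(2), P2:S(2) | bus: BusRd,Flush
[11] P1: load  L4 | P0:I, P1:S(40), P2:I | bus: none
[12] P1: load  L2 | P0:I, P1:S(75), P2:S(75) | bus: BusRd,Flush
[13] P1: load  L2 | P0:I, P1:S(75), P2:S(75) | bus: none
[14] P0: store L3 := 72 | P0:M(72), P1:I, P2:I | bus: BusRdX
[15] P0: store L3 := 34 | P0:M(34), P1:I, P2:I | bus: none
[16] P1: load  L1 | P0:I, P1:S(98), P2:S(98) | bus: BusRd,Flush
[17] P0: load  L3 | P0:M(34), P1:I, P2:I | bus: none
[18] P2: store L4 := 21 | P0:I, P1:I, P2:M(21) | bus: BusRdX

state = M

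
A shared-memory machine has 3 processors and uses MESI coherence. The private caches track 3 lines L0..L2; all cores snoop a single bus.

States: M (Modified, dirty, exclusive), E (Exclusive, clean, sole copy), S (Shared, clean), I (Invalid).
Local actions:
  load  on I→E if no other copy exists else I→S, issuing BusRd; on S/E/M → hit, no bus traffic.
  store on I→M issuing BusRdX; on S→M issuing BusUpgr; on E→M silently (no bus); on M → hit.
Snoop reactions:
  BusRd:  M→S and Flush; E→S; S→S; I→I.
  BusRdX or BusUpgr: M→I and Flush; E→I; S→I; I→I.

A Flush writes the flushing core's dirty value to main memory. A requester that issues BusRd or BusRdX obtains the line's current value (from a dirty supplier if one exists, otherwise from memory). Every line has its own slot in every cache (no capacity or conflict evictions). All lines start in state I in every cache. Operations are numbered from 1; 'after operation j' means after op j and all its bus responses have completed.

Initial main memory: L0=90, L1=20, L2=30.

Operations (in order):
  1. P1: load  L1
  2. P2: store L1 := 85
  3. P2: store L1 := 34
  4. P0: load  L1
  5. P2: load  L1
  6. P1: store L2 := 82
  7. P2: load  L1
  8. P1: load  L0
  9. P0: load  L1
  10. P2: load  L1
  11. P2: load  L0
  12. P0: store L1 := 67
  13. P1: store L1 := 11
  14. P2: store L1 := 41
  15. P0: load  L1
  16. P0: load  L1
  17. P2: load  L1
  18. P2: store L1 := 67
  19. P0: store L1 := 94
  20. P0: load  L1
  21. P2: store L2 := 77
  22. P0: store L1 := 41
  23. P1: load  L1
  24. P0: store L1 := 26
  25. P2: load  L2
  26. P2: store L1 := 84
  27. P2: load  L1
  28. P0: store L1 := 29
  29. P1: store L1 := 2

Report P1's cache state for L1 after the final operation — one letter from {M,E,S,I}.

state = M

[1] P1: load  L1 | P0:I, P1:E(20), P2:I | bus: BusRd
[2] P2: store L1 := 85 | P0:I, P1:I, P2:M(85) | bus: BusRdX
[3] P2: store L1 := 34 | P0:I, P1:I, P2:M(34) | bus: none
[4] P0: load  L1 | P0:S(34), P1:I, P2:S(34) | bus: BusRd,Flush
[5] P2: load  L1 | P0:S(34), P1:I, P2:S(34) | bus: none
[6] P1: store L2 := 82 | P0:I, P1:M(82), P2:I | bus: BusRdX
[7] P2: load  L1 | P0:S(34), P1:I, P2:S(34) | bus: none
[8] P1: load  L0 | P0:I, P1:E(90), P2:I | bus: BusRd
[9] P0: load  L1 | P0:S(34), P1:I, P2:S(34) | bus: none
[10] P2: load  L1 | P0:S(34), P1:I, P2:S(34) | bus: none
[11] P2: load  L0 | P0:I, P1:S(90), P2:S(90) | bus: BusRd
[12] P0: store L1 := 67 | P0:M(67), P1:I, P2:I | bus: BusUpgr
[13] P1: store L1 := 11 | P0:I, P1:M(11), P2:I | bus: BusRdX,Flush
[14] P2: store L1 := 41 | P0:I, P1:I, P2:M(41) | bus: BusRdX,Flush
[15] P0: load  L1 | P0:S(41), P1:I, P2:S(41) | bus: BusRd,Flush
[16] P0: load  L1 | P0:S(41), P1:I, P2:S(41) | bus: none
[17] P2: load  L1 | P0:S(41), P1:I, P2:S(41) | bus: none
[18] P2: store L1 := 67 | P0:I, P1:I, P2:M(67) | bus: BusUpgr
[19] P0: store L1 := 94 | P0:M(94), P1:I, P2:I | bus: BusRdX,Flush
[20] P0: load  L1 | P0:M(94), P1:I, P2:I | bus: none
[21] P2: store L2 := 77 | P0:I, P1:I, P2:M(77) | bus: BusRdX,Flush
[22] P0: store L1 := 41 | P0:M(41), P1:I, P2:I | bus: none
[23] P1: load  L1 | P0:S(41), P1:S(41), P2:I | bus: BusRd,Flush
[24] P0: store L1 := 26 | P0:M(26), P1:I, P2:I | bus: BusUpgr
[25] P2: load  L2 | P0:I, P1:I, P2:M(77) | bus: none
[26] P2: store L1 := 84 | P0:I, P1:I, P2:M(84) | bus: BusRdX,Flush
[27] P2: load  L1 | P0:I, P1:I, P2:M(84) | bus: none
[28] P0: store L1 := 29 | P0:M(29), P1:I, P2:I | bus: BusRdX,Flush
[29] P1: store L1 := 2 | P0:I, P1:M(2), P2:I | bus: BusRdX,Flush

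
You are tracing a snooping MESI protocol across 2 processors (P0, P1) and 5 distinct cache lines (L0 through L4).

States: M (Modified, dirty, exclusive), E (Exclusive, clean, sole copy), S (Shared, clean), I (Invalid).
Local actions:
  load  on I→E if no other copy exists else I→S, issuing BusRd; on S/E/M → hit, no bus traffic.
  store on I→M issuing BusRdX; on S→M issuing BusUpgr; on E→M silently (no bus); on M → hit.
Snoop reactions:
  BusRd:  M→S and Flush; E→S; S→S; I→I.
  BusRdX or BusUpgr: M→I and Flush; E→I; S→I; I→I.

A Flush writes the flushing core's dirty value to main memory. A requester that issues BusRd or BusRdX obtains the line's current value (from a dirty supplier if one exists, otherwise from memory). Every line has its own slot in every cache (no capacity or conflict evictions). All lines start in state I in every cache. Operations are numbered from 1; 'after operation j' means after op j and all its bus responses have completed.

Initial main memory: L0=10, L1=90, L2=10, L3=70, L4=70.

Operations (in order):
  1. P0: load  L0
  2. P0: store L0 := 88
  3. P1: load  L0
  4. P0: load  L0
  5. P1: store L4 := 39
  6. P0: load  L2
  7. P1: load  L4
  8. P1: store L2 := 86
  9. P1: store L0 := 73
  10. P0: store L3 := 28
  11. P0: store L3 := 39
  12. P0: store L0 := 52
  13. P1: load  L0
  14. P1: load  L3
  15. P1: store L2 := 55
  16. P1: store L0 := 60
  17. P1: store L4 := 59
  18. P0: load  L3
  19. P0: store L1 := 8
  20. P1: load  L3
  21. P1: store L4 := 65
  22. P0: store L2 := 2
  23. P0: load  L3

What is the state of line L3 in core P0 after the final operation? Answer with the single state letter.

step 1: P0: load  L0  ⟶  EI  (L0)  txn=BusRd  M[L0]=10
step 2: P0: store L0 := 88  ⟶  MI  (L0)  txn=∅  M[L0]=10
step 3: P1: load  L0  ⟶  SS  (L0)  txn=BusRd+Flush  M[L0]=88
step 4: P0: load  L0  ⟶  SS  (L0)  txn=∅  M[L0]=88
step 5: P1: store L4 := 39  ⟶  IM  (L4)  txn=BusRdX  M[L4]=70
step 6: P0: load  L2  ⟶  EI  (L2)  txn=BusRd  M[L2]=10
step 7: P1: load  L4  ⟶  IM  (L4)  txn=∅  M[L4]=70
step 8: P1: store L2 := 86  ⟶  IM  (L2)  txn=BusRdX  M[L2]=10
step 9: P1: store L0 := 73  ⟶  IM  (L0)  txn=BusUpgr  M[L0]=88
step 10: P0: store L3 := 28  ⟶  MI  (L3)  txn=BusRdX  M[L3]=70
step 11: P0: store L3 := 39  ⟶  MI  (L3)  txn=∅  M[L3]=70
step 12: P0: store L0 := 52  ⟶  MI  (L0)  txn=BusRdX+Flush  M[L0]=73
step 13: P1: load  L0  ⟶  SS  (L0)  txn=BusRd+Flush  M[L0]=52
step 14: P1: load  L3  ⟶  SS  (L3)  txn=BusRd+Flush  M[L3]=39
step 15: P1: store L2 := 55  ⟶  IM  (L2)  txn=∅  M[L2]=10
step 16: P1: store L0 := 60  ⟶  IM  (L0)  txn=BusUpgr  M[L0]=52
step 17: P1: store L4 := 59  ⟶  IM  (L4)  txn=∅  M[L4]=70
step 18: P0: load  L3  ⟶  SS  (L3)  txn=∅  M[L3]=39
step 19: P0: store L1 := 8  ⟶  MI  (L1)  txn=BusRdX  M[L1]=90
step 20: P1: load  L3  ⟶  SS  (L3)  txn=∅  M[L3]=39
step 21: P1: store L4 := 65  ⟶  IM  (L4)  txn=∅  M[L4]=70
step 22: P0: store L2 := 2  ⟶  MI  (L2)  txn=BusRdX+Flush  M[L2]=55
step 23: P0: load  L3  ⟶  SS  (L3)  txn=∅  M[L3]=39

state = S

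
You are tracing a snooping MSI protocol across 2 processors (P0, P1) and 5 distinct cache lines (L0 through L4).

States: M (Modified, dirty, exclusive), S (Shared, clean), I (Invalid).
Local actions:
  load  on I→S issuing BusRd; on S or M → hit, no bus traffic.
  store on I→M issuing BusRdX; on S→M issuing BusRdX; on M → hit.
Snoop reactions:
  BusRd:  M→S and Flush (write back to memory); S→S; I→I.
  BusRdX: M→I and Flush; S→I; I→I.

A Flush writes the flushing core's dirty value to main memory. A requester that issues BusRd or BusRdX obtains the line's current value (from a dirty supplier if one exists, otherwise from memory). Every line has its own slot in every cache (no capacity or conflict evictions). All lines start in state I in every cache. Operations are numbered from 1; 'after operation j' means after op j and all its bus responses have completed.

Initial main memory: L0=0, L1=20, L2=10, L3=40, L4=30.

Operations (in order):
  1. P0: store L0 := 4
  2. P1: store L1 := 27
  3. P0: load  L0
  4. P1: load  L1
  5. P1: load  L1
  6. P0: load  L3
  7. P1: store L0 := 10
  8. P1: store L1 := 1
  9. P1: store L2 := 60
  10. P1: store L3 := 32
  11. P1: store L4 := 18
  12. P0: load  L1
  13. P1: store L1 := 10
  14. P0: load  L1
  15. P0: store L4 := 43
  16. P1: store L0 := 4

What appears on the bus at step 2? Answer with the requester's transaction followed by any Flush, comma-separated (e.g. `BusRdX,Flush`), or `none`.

bus = BusRdX

  op1 P0: store L0 := 4 → M/I on L0; bus BusRdX; mem=0
  op2 P1: store L1 := 27 → I/M on L1; bus BusRdX; mem=20
  op3 P0: load  L0 → M/I on L0; bus (none); mem=0
  op4 P1: load  L1 → I/M on L1; bus (none); mem=20
  op5 P1: load  L1 → I/M on L1; bus (none); mem=20
  op6 P0: load  L3 → S/I on L3; bus BusRd; mem=40
  op7 P1: store L0 := 10 → I/M on L0; bus BusRdX Flush; mem=4
  op8 P1: store L1 := 1 → I/M on L1; bus (none); mem=20
  op9 P1: store L2 := 60 → I/M on L2; bus BusRdX; mem=10
  op10 P1: store L3 := 32 → I/M on L3; bus BusRdX; mem=40
  op11 P1: store L4 := 18 → I/M on L4; bus BusRdX; mem=30
  op12 P0: load  L1 → S/S on L1; bus BusRd Flush; mem=1
  op13 P1: store L1 := 10 → I/M on L1; bus BusRdX; mem=1
  op14 P0: load  L1 → S/S on L1; bus BusRd Flush; mem=10
  op15 P0: store L4 := 43 → M/I on L4; bus BusRdX Flush; mem=18
  op16 P1: store L0 := 4 → I/M on L0; bus (none); mem=4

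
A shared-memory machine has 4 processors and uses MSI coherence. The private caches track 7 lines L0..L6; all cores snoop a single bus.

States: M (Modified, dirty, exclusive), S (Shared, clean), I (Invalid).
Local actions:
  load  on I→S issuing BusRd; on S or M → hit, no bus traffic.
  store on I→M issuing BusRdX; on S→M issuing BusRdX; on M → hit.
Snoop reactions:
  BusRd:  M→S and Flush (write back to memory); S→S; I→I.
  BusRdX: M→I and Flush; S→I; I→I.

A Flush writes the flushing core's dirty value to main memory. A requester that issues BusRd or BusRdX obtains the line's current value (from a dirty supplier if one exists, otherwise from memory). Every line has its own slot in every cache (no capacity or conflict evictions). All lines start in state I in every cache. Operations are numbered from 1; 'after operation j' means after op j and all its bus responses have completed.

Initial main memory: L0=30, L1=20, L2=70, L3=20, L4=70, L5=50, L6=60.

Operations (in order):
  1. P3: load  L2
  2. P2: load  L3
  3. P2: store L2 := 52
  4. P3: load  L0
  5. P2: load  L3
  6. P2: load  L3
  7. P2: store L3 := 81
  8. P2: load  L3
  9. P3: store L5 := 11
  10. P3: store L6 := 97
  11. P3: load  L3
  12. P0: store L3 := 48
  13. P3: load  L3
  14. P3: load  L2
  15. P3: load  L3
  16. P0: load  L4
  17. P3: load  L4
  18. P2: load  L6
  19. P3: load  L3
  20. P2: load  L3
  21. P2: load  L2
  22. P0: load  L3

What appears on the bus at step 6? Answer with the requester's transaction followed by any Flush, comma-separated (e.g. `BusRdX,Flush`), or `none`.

step 1: P3: load  L2  ⟶  IIIS  (L2)  txn=BusRd  M[L2]=70
step 2: P2: load  L3  ⟶  IISI  (L3)  txn=BusRd  M[L3]=20
step 3: P2: store L2 := 52  ⟶  IIMI  (L2)  txn=BusRdX  M[L2]=70
step 4: P3: load  L0  ⟶  IIIS  (L0)  txn=BusRd  M[L0]=30
step 5: P2: load  L3  ⟶  IISI  (L3)  txn=∅  M[L3]=20
step 6: P2: load  L3  ⟶  IISI  (L3)  txn=∅  M[L3]=20
step 7: P2: store L3 := 81  ⟶  IIMI  (L3)  txn=BusRdX  M[L3]=20
step 8: P2: load  L3  ⟶  IIMI  (L3)  txn=∅  M[L3]=20
step 9: P3: store L5 := 11  ⟶  IIIM  (L5)  txn=BusRdX  M[L5]=50
step 10: P3: store L6 := 97  ⟶  IIIM  (L6)  txn=BusRdX  M[L6]=60
step 11: P3: load  L3  ⟶  IISS  (L3)  txn=BusRd+Flush  M[L3]=81
step 12: P0: store L3 := 48  ⟶  MIII  (L3)  txn=BusRdX  M[L3]=81
step 13: P3: load  L3  ⟶  SIIS  (L3)  txn=BusRd+Flush  M[L3]=48
step 14: P3: load  L2  ⟶  IISS  (L2)  txn=BusRd+Flush  M[L2]=52
step 15: P3: load  L3  ⟶  SIIS  (L3)  txn=∅  M[L3]=48
step 16: P0: load  L4  ⟶  SIII  (L4)  txn=BusRd  M[L4]=70
step 17: P3: load  L4  ⟶  SIIS  (L4)  txn=BusRd  M[L4]=70
step 18: P2: load  L6  ⟶  IISS  (L6)  txn=BusRd+Flush  M[L6]=97
step 19: P3: load  L3  ⟶  SIIS  (L3)  txn=∅  M[L3]=48
step 20: P2: load  L3  ⟶  SISS  (L3)  txn=BusRd  M[L3]=48
step 21: P2: load  L2  ⟶  IISS  (L2)  txn=∅  M[L2]=52
step 22: P0: load  L3  ⟶  SISS  (L3)  txn=∅  M[L3]=48

bus = none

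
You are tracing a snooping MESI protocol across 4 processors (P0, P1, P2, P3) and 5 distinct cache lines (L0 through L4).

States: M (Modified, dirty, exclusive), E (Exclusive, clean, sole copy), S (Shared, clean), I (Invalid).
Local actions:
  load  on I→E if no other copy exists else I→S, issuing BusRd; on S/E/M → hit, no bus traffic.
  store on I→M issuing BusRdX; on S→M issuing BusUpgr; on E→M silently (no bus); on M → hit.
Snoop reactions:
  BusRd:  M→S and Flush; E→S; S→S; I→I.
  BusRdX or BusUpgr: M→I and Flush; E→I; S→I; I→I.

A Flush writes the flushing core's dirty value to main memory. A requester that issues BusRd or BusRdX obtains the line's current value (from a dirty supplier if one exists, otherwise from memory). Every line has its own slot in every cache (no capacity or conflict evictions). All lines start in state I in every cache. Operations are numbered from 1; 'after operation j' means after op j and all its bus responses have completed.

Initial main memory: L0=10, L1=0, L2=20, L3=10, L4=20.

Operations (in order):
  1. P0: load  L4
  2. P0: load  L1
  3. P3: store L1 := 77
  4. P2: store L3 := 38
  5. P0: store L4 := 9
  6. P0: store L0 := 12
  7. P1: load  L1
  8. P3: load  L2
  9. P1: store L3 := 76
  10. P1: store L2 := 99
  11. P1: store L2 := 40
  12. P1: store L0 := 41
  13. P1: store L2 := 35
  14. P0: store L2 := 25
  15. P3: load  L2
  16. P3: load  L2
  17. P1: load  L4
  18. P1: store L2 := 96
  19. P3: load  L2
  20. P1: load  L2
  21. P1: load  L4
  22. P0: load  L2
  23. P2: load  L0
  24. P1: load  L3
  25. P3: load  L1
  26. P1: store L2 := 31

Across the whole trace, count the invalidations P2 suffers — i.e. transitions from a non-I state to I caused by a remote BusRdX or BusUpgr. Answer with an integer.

  op1 P0: load  L4 → E/I/I/I on L4; bus BusRd; mem=20
  op2 P0: load  L1 → E/I/I/I on L1; bus BusRd; mem=0
  op3 P3: store L1 := 77 → I/I/I/M on L1; bus BusRdX; mem=0
  op4 P2: store L3 := 38 → I/I/M/I on L3; bus BusRdX; mem=10
  op5 P0: store L4 := 9 → M/I/I/I on L4; bus (none); mem=20
  op6 P0: store L0 := 12 → M/I/I/I on L0; bus BusRdX; mem=10
  op7 P1: load  L1 → I/S/I/S on L1; bus BusRd Flush; mem=77
  op8 P3: load  L2 → I/I/I/E on L2; bus BusRd; mem=20
  op9 P1: store L3 := 76 → I/M/I/I on L3; bus BusRdX Flush; mem=38
  op10 P1: store L2 := 99 → I/M/I/I on L2; bus BusRdX; mem=20
  op11 P1: store L2 := 40 → I/M/I/I on L2; bus (none); mem=20
  op12 P1: store L0 := 41 → I/M/I/I on L0; bus BusRdX Flush; mem=12
  op13 P1: store L2 := 35 → I/M/I/I on L2; bus (none); mem=20
  op14 P0: store L2 := 25 → M/I/I/I on L2; bus BusRdX Flush; mem=35
  op15 P3: load  L2 → S/I/I/S on L2; bus BusRd Flush; mem=25
  op16 P3: load  L2 → S/I/I/S on L2; bus (none); mem=25
  op17 P1: load  L4 → S/S/I/I on L4; bus BusRd Flush; mem=9
  op18 P1: store L2 := 96 → I/M/I/I on L2; bus BusRdX; mem=25
  op19 P3: load  L2 → I/S/I/S on L2; bus BusRd Flush; mem=96
  op20 P1: load  L2 → I/S/I/S on L2; bus (none); mem=96
  op21 P1: load  L4 → S/S/I/I on L4; bus (none); mem=9
  op22 P0: load  L2 → S/S/I/S on L2; bus BusRd; mem=96
  op23 P2: load  L0 → I/S/S/I on L0; bus BusRd Flush; mem=41
  op24 P1: load  L3 → I/M/I/I on L3; bus (none); mem=38
  op25 P3: load  L1 → I/S/I/S on L1; bus (none); mem=77
  op26 P1: store L2 := 31 → I/M/I/I on L2; bus BusUpgr; mem=96

invalidations = 1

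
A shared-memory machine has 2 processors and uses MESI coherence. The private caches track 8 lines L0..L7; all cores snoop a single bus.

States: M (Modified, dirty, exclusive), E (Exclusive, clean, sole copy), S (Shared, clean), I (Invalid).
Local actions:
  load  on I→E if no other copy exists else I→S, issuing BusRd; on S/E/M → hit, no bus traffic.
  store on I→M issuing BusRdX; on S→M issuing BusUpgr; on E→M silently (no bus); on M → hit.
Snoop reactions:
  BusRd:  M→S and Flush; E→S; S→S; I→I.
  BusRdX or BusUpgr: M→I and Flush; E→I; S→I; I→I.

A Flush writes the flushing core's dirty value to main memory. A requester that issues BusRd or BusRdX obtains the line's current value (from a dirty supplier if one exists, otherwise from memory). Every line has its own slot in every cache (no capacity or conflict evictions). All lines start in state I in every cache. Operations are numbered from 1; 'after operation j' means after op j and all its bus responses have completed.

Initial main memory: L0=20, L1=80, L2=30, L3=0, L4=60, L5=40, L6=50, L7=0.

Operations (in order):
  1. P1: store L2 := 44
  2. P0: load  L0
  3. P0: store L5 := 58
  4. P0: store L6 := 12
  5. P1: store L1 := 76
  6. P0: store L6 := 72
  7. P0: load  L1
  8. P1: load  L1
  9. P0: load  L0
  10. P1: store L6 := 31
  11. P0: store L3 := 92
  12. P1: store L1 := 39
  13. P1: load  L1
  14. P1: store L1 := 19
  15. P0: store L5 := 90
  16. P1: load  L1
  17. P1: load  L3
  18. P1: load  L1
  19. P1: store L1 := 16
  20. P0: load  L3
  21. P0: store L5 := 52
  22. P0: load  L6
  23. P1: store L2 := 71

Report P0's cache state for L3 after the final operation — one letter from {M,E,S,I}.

state = S

step 1: P1: store L2 := 44  ⟶  IM  (L2)  txn=BusRdX  M[L2]=30
step 2: P0: load  L0  ⟶  EI  (L0)  txn=BusRd  M[L0]=20
step 3: P0: store L5 := 58  ⟶  MI  (L5)  txn=BusRdX  M[L5]=40
step 4: P0: store L6 := 12  ⟶  MI  (L6)  txn=BusRdX  M[L6]=50
step 5: P1: store L1 := 76  ⟶  IM  (L1)  txn=BusRdX  M[L1]=80
step 6: P0: store L6 := 72  ⟶  MI  (L6)  txn=∅  M[L6]=50
step 7: P0: load  L1  ⟶  SS  (L1)  txn=BusRd+Flush  M[L1]=76
step 8: P1: load  L1  ⟶  SS  (L1)  txn=∅  M[L1]=76
step 9: P0: load  L0  ⟶  EI  (L0)  txn=∅  M[L0]=20
step 10: P1: store L6 := 31  ⟶  IM  (L6)  txn=BusRdX+Flush  M[L6]=72
step 11: P0: store L3 := 92  ⟶  MI  (L3)  txn=BusRdX  M[L3]=0
step 12: P1: store L1 := 39  ⟶  IM  (L1)  txn=BusUpgr  M[L1]=76
step 13: P1: load  L1  ⟶  IM  (L1)  txn=∅  M[L1]=76
step 14: P1: store L1 := 19  ⟶  IM  (L1)  txn=∅  M[L1]=76
step 15: P0: store L5 := 90  ⟶  MI  (L5)  txn=∅  M[L5]=40
step 16: P1: load  L1  ⟶  IM  (L1)  txn=∅  M[L1]=76
step 17: P1: load  L3  ⟶  SS  (L3)  txn=BusRd+Flush  M[L3]=92
step 18: P1: load  L1  ⟶  IM  (L1)  txn=∅  M[L1]=76
step 19: P1: store L1 := 16  ⟶  IM  (L1)  txn=∅  M[L1]=76
step 20: P0: load  L3  ⟶  SS  (L3)  txn=∅  M[L3]=92
step 21: P0: store L5 := 52  ⟶  MI  (L5)  txn=∅  M[L5]=40
step 22: P0: load  L6  ⟶  SS  (L6)  txn=BusRd+Flush  M[L6]=31
step 23: P1: store L2 := 71  ⟶  IM  (L2)  txn=∅  M[L2]=30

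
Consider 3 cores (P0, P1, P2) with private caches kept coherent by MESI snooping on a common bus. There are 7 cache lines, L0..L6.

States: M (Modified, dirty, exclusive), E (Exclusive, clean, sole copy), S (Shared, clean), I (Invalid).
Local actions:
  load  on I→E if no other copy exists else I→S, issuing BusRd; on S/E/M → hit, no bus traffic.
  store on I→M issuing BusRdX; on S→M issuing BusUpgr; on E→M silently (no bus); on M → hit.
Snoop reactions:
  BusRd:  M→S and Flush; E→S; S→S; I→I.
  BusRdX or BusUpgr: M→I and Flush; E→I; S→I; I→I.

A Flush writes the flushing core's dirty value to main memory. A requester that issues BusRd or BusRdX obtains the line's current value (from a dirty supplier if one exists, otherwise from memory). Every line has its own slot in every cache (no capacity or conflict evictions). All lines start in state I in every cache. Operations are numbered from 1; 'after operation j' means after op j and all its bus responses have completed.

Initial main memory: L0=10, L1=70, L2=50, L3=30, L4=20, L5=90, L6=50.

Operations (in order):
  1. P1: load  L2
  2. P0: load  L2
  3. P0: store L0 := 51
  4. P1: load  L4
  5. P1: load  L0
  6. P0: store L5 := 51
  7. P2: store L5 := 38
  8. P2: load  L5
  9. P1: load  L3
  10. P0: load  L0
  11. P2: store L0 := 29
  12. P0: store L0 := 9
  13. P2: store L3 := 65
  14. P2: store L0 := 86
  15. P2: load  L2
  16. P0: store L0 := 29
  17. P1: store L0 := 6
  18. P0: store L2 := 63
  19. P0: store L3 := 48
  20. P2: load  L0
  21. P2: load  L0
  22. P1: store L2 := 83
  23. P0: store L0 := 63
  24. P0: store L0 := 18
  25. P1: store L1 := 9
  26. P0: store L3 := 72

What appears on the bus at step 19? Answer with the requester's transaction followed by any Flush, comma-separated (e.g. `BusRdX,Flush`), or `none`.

bus = BusRdX,Flush

  op1 P1: load  L2 → I/E/I on L2; bus BusRd; mem=50
  op2 P0: load  L2 → S/S/I on L2; bus BusRd; mem=50
  op3 P0: store L0 := 51 → M/I/I on L0; bus BusRdX; mem=10
  op4 P1: load  L4 → I/E/I on L4; bus BusRd; mem=20
  op5 P1: load  L0 → S/S/I on L0; bus BusRd Flush; mem=51
  op6 P0: store L5 := 51 → M/I/I on L5; bus BusRdX; mem=90
  op7 P2: store L5 := 38 → I/I/M on L5; bus BusRdX Flush; mem=51
  op8 P2: load  L5 → I/I/M on L5; bus (none); mem=51
  op9 P1: load  L3 → I/E/I on L3; bus BusRd; mem=30
  op10 P0: load  L0 → S/S/I on L0; bus (none); mem=51
  op11 P2: store L0 := 29 → I/I/M on L0; bus BusRdX; mem=51
  op12 P0: store L0 := 9 → M/I/I on L0; bus BusRdX Flush; mem=29
  op13 P2: store L3 := 65 → I/I/M on L3; bus BusRdX; mem=30
  op14 P2: store L0 := 86 → I/I/M on L0; bus BusRdX Flush; mem=9
  op15 P2: load  L2 → S/S/S on L2; bus BusRd; mem=50
  op16 P0: store L0 := 29 → M/I/I on L0; bus BusRdX Flush; mem=86
  op17 P1: store L0 := 6 → I/M/I on L0; bus BusRdX Flush; mem=29
  op18 P0: store L2 := 63 → M/I/I on L2; bus BusUpgr; mem=50
  op19 P0: store L3 := 48 → M/I/I on L3; bus BusRdX Flush; mem=65
  op20 P2: load  L0 → I/S/S on L0; bus BusRd Flush; mem=6
  op21 P2: load  L0 → I/S/S on L0; bus (none); mem=6
  op22 P1: store L2 := 83 → I/M/I on L2; bus BusRdX Flush; mem=63
  op23 P0: store L0 := 63 → M/I/I on L0; bus BusRdX; mem=6
  op24 P0: store L0 := 18 → M/I/I on L0; bus (none); mem=6
  op25 P1: store L1 := 9 → I/M/I on L1; bus BusRdX; mem=70
  op26 P0: store L3 := 72 → M/I/I on L3; bus (none); mem=65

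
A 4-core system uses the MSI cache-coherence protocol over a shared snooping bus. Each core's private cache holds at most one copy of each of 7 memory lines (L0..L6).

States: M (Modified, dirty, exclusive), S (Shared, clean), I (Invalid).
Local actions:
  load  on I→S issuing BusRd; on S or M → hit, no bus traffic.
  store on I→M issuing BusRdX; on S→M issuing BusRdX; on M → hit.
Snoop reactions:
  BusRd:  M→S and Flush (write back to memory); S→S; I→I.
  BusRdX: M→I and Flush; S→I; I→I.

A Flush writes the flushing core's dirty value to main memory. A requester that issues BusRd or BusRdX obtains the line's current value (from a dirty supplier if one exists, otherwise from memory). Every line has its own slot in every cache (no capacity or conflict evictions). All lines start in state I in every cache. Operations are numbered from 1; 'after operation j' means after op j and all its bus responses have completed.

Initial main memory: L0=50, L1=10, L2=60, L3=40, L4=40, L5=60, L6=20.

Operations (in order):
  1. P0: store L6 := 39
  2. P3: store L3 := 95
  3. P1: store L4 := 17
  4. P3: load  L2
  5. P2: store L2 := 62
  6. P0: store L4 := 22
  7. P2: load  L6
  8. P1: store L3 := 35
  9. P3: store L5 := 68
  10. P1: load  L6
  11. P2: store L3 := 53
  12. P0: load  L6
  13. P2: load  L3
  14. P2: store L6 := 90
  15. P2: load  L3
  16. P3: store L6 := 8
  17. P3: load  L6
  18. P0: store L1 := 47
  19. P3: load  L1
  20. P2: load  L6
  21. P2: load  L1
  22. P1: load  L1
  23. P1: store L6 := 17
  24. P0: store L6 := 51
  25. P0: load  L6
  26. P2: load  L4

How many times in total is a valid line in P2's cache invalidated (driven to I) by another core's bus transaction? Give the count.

invalidations = 2

step 1: P0: store L6 := 39  ⟶  MIII  (L6)  txn=BusRdX  M[L6]=20
step 2: P3: store L3 := 95  ⟶  IIIM  (L3)  txn=BusRdX  M[L3]=40
step 3: P1: store L4 := 17  ⟶  IMII  (L4)  txn=BusRdX  M[L4]=40
step 4: P3: load  L2  ⟶  IIIS  (L2)  txn=BusRd  M[L2]=60
step 5: P2: store L2 := 62  ⟶  IIMI  (L2)  txn=BusRdX  M[L2]=60
step 6: P0: store L4 := 22  ⟶  MIII  (L4)  txn=BusRdX+Flush  M[L4]=17
step 7: P2: load  L6  ⟶  SISI  (L6)  txn=BusRd+Flush  M[L6]=39
step 8: P1: store L3 := 35  ⟶  IMII  (L3)  txn=BusRdX+Flush  M[L3]=95
step 9: P3: store L5 := 68  ⟶  IIIM  (L5)  txn=BusRdX  M[L5]=60
step 10: P1: load  L6  ⟶  SSSI  (L6)  txn=BusRd  M[L6]=39
step 11: P2: store L3 := 53  ⟶  IIMI  (L3)  txn=BusRdX+Flush  M[L3]=35
step 12: P0: load  L6  ⟶  SSSI  (L6)  txn=∅  M[L6]=39
step 13: P2: load  L3  ⟶  IIMI  (L3)  txn=∅  M[L3]=35
step 14: P2: store L6 := 90  ⟶  IIMI  (L6)  txn=BusRdX  M[L6]=39
step 15: P2: load  L3  ⟶  IIMI  (L3)  txn=∅  M[L3]=35
step 16: P3: store L6 := 8  ⟶  IIIM  (L6)  txn=BusRdX+Flush  M[L6]=90
step 17: P3: load  L6  ⟶  IIIM  (L6)  txn=∅  M[L6]=90
step 18: P0: store L1 := 47  ⟶  MIII  (L1)  txn=BusRdX  M[L1]=10
step 19: P3: load  L1  ⟶  SIIS  (L1)  txn=BusRd+Flush  M[L1]=47
step 20: P2: load  L6  ⟶  IISS  (L6)  txn=BusRd+Flush  M[L6]=8
step 21: P2: load  L1  ⟶  SISS  (L1)  txn=BusRd  M[L1]=47
step 22: P1: load  L1  ⟶  SSSS  (L1)  txn=BusRd  M[L1]=47
step 23: P1: store L6 := 17  ⟶  IMII  (L6)  txn=BusRdX  M[L6]=8
step 24: P0: store L6 := 51  ⟶  MIII  (L6)  txn=BusRdX+Flush  M[L6]=17
step 25: P0: load  L6  ⟶  MIII  (L6)  txn=∅  M[L6]=17
step 26: P2: load  L4  ⟶  SISI  (L4)  txn=BusRd+Flush  M[L4]=22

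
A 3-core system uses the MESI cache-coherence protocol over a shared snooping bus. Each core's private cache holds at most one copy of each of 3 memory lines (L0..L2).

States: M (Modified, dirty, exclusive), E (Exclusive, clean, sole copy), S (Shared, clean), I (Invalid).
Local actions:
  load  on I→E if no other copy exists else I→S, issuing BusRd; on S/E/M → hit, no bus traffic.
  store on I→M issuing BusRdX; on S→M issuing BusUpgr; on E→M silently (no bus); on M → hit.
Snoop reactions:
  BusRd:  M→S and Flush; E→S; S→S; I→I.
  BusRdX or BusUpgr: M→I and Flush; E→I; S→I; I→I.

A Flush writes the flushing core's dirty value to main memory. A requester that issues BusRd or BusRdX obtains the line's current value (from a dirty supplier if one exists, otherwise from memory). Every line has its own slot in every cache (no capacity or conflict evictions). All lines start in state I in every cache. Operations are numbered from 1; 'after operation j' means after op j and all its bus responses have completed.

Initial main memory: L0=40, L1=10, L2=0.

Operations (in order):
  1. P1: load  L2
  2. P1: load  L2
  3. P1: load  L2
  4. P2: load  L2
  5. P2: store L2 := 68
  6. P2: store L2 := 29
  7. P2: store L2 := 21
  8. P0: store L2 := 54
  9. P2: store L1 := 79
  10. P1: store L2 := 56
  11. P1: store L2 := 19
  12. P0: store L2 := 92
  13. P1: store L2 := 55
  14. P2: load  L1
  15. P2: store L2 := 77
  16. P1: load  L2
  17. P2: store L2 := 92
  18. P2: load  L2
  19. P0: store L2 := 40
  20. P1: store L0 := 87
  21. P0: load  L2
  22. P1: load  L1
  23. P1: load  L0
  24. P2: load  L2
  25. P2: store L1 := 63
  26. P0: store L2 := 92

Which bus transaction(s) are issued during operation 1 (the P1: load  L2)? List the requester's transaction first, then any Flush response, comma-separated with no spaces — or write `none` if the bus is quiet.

bus = BusRd

[1] P1: load  L2 | P0:I, P1:E(0), P2:I | bus: BusRd
[2] P1: load  L2 | P0:I, P1:E(0), P2:I | bus: none
[3] P1: load  L2 | P0:I, P1:E(0), P2:I | bus: none
[4] P2: load  L2 | P0:I, P1:S(0), P2:S(0) | bus: BusRd
[5] P2: store L2 := 68 | P0:I, P1:I, P2:M(68) | bus: BusUpgr
[6] P2: store L2 := 29 | P0:I, P1:I, P2:M(29) | bus: none
[7] P2: store L2 := 21 | P0:I, P1:I, P2:M(21) | bus: none
[8] P0: store L2 := 54 | P0:M(54), P1:I, P2:I | bus: BusRdX,Flush
[9] P2: store L1 := 79 | P0:I, P1:I, P2:M(79) | bus: BusRdX
[10] P1: store L2 := 56 | P0:I, P1:M(56), P2:I | bus: BusRdX,Flush
[11] P1: store L2 := 19 | P0:I, P1:M(19), P2:I | bus: none
[12] P0: store L2 := 92 | P0:M(92), P1:I, P2:I | bus: BusRdX,Flush
[13] P1: store L2 := 55 | P0:I, P1:M(55), P2:I | bus: BusRdX,Flush
[14] P2: load  L1 | P0:I, P1:I, P2:M(79) | bus: none
[15] P2: store L2 := 77 | P0:I, P1:I, P2:M(77) | bus: BusRdX,Flush
[16] P1: load  L2 | P0:I, P1:S(77), P2:S(77) | bus: BusRd,Flush
[17] P2: store L2 := 92 | P0:I, P1:I, P2:M(92) | bus: BusUpgr
[18] P2: load  L2 | P0:I, P1:I, P2:M(92) | bus: none
[19] P0: store L2 := 40 | P0:M(40), P1:I, P2:I | bus: BusRdX,Flush
[20] P1: store L0 := 87 | P0:I, P1:M(87), P2:I | bus: BusRdX
[21] P0: load  L2 | P0:M(40), P1:I, P2:I | bus: none
[22] P1: load  L1 | P0:I, P1:S(79), P2:S(79) | bus: BusRd,Flush
[23] P1: load  L0 | P0:I, P1:M(87), P2:I | bus: none
[24] P2: load  L2 | P0:S(40), P1:I, P2:S(40) | bus: BusRd,Flush
[25] P2: store L1 := 63 | P0:I, P1:I, P2:M(63) | bus: BusUpgr
[26] P0: store L2 := 92 | P0:M(92), P1:I, P2:I | bus: BusUpgr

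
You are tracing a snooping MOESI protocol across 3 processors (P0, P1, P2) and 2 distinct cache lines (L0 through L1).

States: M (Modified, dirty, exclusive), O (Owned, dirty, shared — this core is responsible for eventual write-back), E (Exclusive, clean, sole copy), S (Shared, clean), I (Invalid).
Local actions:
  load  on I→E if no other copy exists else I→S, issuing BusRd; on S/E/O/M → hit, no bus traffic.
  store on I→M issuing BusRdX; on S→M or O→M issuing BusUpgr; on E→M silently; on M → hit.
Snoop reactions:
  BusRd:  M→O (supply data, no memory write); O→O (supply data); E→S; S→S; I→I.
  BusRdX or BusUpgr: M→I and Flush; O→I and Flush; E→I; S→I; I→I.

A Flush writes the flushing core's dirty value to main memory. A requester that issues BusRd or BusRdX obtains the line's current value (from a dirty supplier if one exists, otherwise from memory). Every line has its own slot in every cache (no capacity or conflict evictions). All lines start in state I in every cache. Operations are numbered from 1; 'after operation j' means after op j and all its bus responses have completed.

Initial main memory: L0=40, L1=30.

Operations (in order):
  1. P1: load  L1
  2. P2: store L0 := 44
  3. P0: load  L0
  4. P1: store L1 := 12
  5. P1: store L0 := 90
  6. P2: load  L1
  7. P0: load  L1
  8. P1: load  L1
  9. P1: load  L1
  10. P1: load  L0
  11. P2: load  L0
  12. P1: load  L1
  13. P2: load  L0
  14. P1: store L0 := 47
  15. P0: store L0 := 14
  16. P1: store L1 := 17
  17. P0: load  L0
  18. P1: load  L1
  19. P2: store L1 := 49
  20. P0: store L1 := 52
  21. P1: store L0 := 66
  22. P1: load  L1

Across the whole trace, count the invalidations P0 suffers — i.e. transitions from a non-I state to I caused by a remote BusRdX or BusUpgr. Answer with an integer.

1. P1: load  L1  bus=[BusRd]  L1: P0=I P1=E P2=I  mem[L1]=30
2. P2: store L0 := 44  bus=[BusRdX]  L0: P0=I P1=I P2=M  mem[L0]=40
3. P0: load  L0  bus=[BusRd]  L0: P0=S P1=I P2=O  mem[L0]=40
4. P1: store L1 := 12  bus=[-]  L1: P0=I P1=M P2=I  mem[L1]=30
5. P1: store L0 := 90  bus=[BusRdX,Flush]  L0: P0=I P1=M P2=I  mem[L0]=44
6. P2: load  L1  bus=[BusRd]  L1: P0=I P1=O P2=S  mem[L1]=30
7. P0: load  L1  bus=[BusRd]  L1: P0=S P1=O P2=S  mem[L1]=30
8. P1: load  L1  bus=[-]  L1: P0=S P1=O P2=S  mem[L1]=30
9. P1: load  L1  bus=[-]  L1: P0=S P1=O P2=S  mem[L1]=30
10. P1: load  L0  bus=[-]  L0: P0=I P1=M P2=I  mem[L0]=44
11. P2: load  L0  bus=[BusRd]  L0: P0=I P1=O P2=S  mem[L0]=44
12. P1: load  L1  bus=[-]  L1: P0=S P1=O P2=S  mem[L1]=30
13. P2: load  L0  bus=[-]  L0: P0=I P1=O P2=S  mem[L0]=44
14. P1: store L0 := 47  bus=[BusUpgr]  L0: P0=I P1=M P2=I  mem[L0]=44
15. P0: store L0 := 14  bus=[BusRdX,Flush]  L0: P0=M P1=I P2=I  mem[L0]=47
16. P1: store L1 := 17  bus=[BusUpgr]  L1: P0=I P1=M P2=I  mem[L1]=30
17. P0: load  L0  bus=[-]  L0: P0=M P1=I P2=I  mem[L0]=47
18. P1: load  L1  bus=[-]  L1: P0=I P1=M P2=I  mem[L1]=30
19. P2: store L1 := 49  bus=[BusRdX,Flush]  L1: P0=I P1=I P2=M  mem[L1]=17
20. P0: store L1 := 52  bus=[BusRdX,Flush]  L1: P0=M P1=I P2=I  mem[L1]=49
21. P1: store L0 := 66  bus=[BusRdX,Flush]  L0: P0=I P1=M P2=I  mem[L0]=14
22. P1: load  L1  bus=[BusRd]  L1: P0=O P1=S P2=I  mem[L1]=49

invalidations = 3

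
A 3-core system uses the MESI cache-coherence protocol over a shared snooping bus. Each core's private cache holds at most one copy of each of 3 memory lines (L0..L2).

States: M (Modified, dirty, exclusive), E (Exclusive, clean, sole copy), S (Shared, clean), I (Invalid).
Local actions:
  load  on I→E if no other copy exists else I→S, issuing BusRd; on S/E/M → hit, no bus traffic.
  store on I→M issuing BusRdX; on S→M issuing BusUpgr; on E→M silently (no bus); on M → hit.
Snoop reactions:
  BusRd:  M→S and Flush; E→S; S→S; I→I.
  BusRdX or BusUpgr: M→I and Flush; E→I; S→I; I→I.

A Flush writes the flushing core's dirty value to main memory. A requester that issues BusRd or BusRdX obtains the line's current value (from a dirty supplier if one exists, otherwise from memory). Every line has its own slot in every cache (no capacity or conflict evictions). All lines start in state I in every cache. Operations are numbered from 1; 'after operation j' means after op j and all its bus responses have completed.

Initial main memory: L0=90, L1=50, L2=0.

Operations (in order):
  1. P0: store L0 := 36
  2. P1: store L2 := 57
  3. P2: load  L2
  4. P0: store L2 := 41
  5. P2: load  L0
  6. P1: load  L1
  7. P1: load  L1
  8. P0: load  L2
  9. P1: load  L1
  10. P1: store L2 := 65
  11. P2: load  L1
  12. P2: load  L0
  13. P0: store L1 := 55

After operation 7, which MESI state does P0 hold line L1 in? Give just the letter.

[1] P0: store L0 := 36 | P0:M(36), P1:I, P2:I | bus: BusRdX
[2] P1: store L2 := 57 | P0:I, P1:M(57), P2:I | bus: BusRdX
[3] P2: load  L2 | P0:I, P1:S(57), P2:S(57) | bus: BusRd,Flush
[4] P0: store L2 := 41 | P0:M(41), P1:I, P2:I | bus: BusRdX
[5] P2: load  L0 | P0:S(36), P1:I, P2:S(36) | bus: BusRd,Flush
[6] P1: load  L1 | P0:I, P1:E(50), P2:I | bus: BusRd
[7] P1: load  L1 | P0:I, P1:E(50), P2:I | bus: none
[8] P0: load  L2 | P0:M(41), P1:I, P2:I | bus: none
[9] P1: load  L1 | P0:I, P1:E(50), P2:I | bus: none
[10] P1: store L2 := 65 | P0:I, P1:M(65), P2:I | bus: BusRdX,Flush
[11] P2: load  L1 | P0:I, P1:S(50), P2:S(50) | bus: BusRd
[12] P2: load  L0 | P0:S(36), P1:I, P2:S(36) | bus: none
[13] P0: store L1 := 55 | P0:M(55), P1:I, P2:I | bus: BusRdX

state = I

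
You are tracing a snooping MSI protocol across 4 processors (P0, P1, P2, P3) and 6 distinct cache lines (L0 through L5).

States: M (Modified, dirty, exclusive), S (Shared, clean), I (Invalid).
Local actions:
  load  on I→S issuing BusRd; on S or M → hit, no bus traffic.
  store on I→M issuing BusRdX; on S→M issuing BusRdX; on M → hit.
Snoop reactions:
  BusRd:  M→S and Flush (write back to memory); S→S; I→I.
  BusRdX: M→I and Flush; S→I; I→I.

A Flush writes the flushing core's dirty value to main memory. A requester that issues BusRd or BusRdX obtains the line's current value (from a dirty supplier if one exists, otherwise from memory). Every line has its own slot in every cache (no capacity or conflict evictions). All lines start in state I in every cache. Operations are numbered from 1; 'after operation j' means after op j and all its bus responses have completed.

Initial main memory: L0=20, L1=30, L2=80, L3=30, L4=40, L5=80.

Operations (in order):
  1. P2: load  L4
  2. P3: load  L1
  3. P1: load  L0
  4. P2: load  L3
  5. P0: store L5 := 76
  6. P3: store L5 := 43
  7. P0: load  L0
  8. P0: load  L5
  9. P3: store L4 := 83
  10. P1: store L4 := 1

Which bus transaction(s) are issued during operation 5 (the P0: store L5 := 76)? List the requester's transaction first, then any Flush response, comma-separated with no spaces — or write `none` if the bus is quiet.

1. P2: load  L4  bus=[BusRd]  L4: P0=I P1=I P2=S P3=I  mem[L4]=40
2. P3: load  L1  bus=[BusRd]  L1: P0=I P1=I P2=I P3=S  mem[L1]=30
3. P1: load  L0  bus=[BusRd]  L0: P0=I P1=S P2=I P3=I  mem[L0]=20
4. P2: load  L3  bus=[BusRd]  L3: P0=I P1=I P2=S P3=I  mem[L3]=30
5. P0: store L5 := 76  bus=[BusRdX]  L5: P0=M P1=I P2=I P3=I  mem[L5]=80
6. P3: store L5 := 43  bus=[BusRdX,Flush]  L5: P0=I P1=I P2=I P3=M  mem[L5]=76
7. P0: load  L0  bus=[BusRd]  L0: P0=S P1=S P2=I P3=I  mem[L0]=20
8. P0: load  L5  bus=[BusRd,Flush]  L5: P0=S P1=I P2=I P3=S  mem[L5]=43
9. P3: store L4 := 83  bus=[BusRdX]  L4: P0=I P1=I P2=I P3=M  mem[L4]=40
10. P1: store L4 := 1  bus=[BusRdX,Flush]  L4: P0=I P1=M P2=I P3=I  mem[L4]=83

bus = BusRdX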